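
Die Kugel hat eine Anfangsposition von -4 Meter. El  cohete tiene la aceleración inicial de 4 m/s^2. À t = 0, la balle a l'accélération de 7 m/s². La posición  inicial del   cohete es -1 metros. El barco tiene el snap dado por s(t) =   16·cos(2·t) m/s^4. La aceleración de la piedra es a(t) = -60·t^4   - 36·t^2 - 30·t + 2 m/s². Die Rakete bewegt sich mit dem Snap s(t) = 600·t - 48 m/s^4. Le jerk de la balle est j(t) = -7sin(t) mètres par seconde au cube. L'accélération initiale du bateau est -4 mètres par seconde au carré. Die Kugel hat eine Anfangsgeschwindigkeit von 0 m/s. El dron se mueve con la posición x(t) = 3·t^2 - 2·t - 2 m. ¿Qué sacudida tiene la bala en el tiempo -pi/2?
Tenemos la sacudida j(t) = -7·sin(t). Sustituyendo t = -pi/2: j(-pi/2) = 7.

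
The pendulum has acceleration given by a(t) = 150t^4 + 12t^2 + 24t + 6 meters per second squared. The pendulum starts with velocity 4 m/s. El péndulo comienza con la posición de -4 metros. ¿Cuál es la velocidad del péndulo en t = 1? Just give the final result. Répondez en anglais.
The velocity at t = 1 is v = 56.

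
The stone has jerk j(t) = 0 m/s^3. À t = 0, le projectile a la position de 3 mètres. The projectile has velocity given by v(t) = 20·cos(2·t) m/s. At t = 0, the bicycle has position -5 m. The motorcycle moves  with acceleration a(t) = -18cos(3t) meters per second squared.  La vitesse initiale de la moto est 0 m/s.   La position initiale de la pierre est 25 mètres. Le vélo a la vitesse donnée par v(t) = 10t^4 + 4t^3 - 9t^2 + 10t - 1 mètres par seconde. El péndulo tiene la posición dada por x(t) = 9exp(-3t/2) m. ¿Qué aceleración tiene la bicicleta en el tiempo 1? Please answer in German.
Um dies zu lösen, müssen wir 1 Ableitung unserer Gleichung für die Geschwindigkeit v(t) = 10·t^4 + 4·t^3 - 9·t^2 + 10·t - 1 nehmen. Mit d/dt von v(t) finden wir a(t) = 40·t^3 + 12·t^2 - 18·t + 10. Mit a(t) = 40·t^3 + 12·t^2 - 18·t + 10 und Einsetzen von t = 1, finden wir a = 44.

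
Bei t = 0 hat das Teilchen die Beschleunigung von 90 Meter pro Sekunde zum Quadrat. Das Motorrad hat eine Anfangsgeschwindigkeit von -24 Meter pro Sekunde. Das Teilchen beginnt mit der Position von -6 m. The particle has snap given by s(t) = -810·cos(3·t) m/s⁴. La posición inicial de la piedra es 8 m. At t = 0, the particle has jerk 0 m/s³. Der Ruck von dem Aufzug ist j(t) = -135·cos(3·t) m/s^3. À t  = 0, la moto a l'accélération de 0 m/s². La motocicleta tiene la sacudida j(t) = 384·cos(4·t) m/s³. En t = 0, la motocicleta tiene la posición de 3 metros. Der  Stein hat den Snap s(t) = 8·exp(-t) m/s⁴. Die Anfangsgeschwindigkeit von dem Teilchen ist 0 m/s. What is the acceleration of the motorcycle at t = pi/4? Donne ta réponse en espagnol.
Para resolver esto, necesitamos tomar 1 integral de nuestra ecuación de la sacudida j(t) = 384·cos(4·t). La antiderivada de la sacudida es la aceleración. Usando a(0) = 0, obtenemos a(t) = 96·sin(4·t). Tenemos la aceleración a(t) = 96·sin(4·t). Sustituyendo t = pi/4: a(pi/4) = 0.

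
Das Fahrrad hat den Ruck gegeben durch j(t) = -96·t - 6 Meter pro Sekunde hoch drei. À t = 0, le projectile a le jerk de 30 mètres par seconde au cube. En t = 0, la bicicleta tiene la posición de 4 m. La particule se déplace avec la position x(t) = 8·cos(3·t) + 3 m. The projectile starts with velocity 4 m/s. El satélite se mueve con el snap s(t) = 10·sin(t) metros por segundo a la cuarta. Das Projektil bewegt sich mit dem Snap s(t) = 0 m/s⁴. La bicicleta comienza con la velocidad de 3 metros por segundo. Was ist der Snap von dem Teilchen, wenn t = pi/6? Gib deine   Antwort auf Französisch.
En partant de la position x(t) = 8·cos(3·t) + 3, nous prenons 4 dérivées. En prenant d/dt de x(t), nous trouvons v(t) = -24·sin(3·t). En dérivant la vitesse, nous obtenons l'accélération: a(t) = -72·cos(3·t). La dérivée de l'accélération donne le jerk: j(t) = 216·sin(3·t). En prenant d/dt de j(t), nous trouvons s(t) = 648·cos(3·t). En utilisant s(t) = 648·cos(3·t) et en substituant t = pi/6, nous trouvons s = 0.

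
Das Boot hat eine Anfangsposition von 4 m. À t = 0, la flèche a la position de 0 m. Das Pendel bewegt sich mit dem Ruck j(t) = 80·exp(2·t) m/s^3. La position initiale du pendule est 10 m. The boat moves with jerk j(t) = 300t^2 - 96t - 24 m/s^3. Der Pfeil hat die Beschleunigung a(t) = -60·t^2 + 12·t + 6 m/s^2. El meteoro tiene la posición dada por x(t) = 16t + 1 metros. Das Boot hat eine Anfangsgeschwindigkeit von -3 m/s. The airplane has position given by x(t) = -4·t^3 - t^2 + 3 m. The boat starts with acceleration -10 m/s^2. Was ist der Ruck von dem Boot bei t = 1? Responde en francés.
En utilisant j(t) = 300·t^2 - 96·t - 24 et en substituant t = 1, nous trouvons j = 180.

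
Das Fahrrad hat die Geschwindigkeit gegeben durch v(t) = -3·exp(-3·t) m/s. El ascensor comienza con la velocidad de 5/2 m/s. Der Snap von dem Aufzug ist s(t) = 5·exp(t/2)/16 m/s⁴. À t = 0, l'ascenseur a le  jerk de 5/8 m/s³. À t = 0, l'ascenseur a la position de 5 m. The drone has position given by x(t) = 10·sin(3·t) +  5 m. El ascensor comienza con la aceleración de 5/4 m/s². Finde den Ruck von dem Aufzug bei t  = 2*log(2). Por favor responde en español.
Para resolver esto, necesitamos tomar 1 antiderivada de nuestra ecuación del snap s(t) = 5·exp(t/2)/16. La integral del snap, con j(0) = 5/8, da la sacudida: j(t) = 5·exp(t/2)/8. Usando j(t) = 5·exp(t/2)/8 y sustituyendo t = 2*log(2), encontramos j = 5/4.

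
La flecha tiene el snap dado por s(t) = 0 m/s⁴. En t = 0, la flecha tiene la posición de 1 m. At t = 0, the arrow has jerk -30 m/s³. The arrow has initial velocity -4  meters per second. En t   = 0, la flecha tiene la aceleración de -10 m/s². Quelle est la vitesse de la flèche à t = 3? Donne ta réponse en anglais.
To solve this, we need to take 3 integrals of our snap equation s(t) = 0. Finding the antiderivative of s(t) and using j(0) = -30: j(t) = -30. Taking ∫j(t)dt and applying a(0) = -10, we find a(t) = -30·t - 10. The antiderivative of acceleration is velocity. Using v(0) = -4, we get v(t) = -15·t^2 - 10·t - 4. We have velocity v(t) = -15·t^2 - 10·t - 4. Substituting t = 3: v(3) = -169.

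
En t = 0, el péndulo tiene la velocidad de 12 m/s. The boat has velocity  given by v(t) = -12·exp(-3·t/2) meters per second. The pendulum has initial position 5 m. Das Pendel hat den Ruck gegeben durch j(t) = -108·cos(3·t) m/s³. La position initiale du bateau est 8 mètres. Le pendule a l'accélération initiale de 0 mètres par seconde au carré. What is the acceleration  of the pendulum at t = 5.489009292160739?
We must find the antiderivative of our jerk equation j(t) = -108·cos(3·t) 1 time. Taking ∫j(t)dt and applying a(0) = 0, we find a(t) = -36·sin(3·t). From the given acceleration equation a(t) = -36·sin(3·t), we substitute t = 5.489009292160739 to get a = 24.7767529824655.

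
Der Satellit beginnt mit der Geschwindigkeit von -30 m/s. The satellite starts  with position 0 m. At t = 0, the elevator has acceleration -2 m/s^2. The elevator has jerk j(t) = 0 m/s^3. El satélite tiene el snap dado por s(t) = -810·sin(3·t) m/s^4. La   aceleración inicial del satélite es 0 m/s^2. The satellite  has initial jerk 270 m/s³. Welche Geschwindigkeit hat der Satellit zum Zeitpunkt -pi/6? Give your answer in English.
To find the answer, we compute 3 antiderivatives of s(t) = -810·sin(3·t). The antiderivative of snap is jerk. Using j(0) = 270, we get j(t) = 270·cos(3·t). Taking ∫j(t)dt and applying a(0) = 0, we find a(t) = 90·sin(3·t). Taking ∫a(t)dt and applying v(0) = -30, we find v(t) = -30·cos(3·t). We have velocity v(t) = -30·cos(3·t). Substituting t = -pi/6: v(-pi/6) = 0.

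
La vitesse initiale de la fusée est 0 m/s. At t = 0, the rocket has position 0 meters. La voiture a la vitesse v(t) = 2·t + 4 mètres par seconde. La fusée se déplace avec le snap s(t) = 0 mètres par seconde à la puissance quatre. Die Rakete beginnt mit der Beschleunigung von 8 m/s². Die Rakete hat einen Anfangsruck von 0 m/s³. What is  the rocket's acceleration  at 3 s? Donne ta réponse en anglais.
We need to integrate our snap equation s(t) = 0 2 times. Integrating snap and using the initial condition j(0) = 0, we get j(t) = 0. The integral of jerk, with a(0) = 8, gives acceleration: a(t) = 8. From the given acceleration equation a(t) = 8, we substitute t = 3 to get a = 8.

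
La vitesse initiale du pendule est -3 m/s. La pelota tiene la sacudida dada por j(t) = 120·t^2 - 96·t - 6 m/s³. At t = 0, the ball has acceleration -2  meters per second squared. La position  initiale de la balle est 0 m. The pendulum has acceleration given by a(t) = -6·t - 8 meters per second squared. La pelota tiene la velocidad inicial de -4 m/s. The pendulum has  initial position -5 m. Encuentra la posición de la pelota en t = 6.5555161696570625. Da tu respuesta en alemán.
Um dies zu lösen, müssen wir 3 Stammfunktionen unserer Gleichung für den Ruck j(t) = 120·t^2 - 96·t - 6 finden. Das Integral von dem Ruck, mit a(0) = -2, ergibt die Beschleunigung: a(t) = 40·t^3 - 48·t^2 - 6·t - 2. Durch Integration von der Beschleunigung und Verwendung der Anfangsbedingung v(0) = -4, erhalten wir v(t) = 10·t^4 - 16·t^3 - 3·t^2 - 2·t - 4. Die Stammfunktion von der Geschwindigkeit, mit x(0) = 0, ergibt die Position: x(t) = 2·t^5 - 4·t^4 - t^3 - t^2 - 4·t. Mit x(t) = 2·t^5 - 4·t^4 - t^3 - t^2 - 4·t und Einsetzen von t = 6.5555161696570625, finden wir x = 16475.6342811138.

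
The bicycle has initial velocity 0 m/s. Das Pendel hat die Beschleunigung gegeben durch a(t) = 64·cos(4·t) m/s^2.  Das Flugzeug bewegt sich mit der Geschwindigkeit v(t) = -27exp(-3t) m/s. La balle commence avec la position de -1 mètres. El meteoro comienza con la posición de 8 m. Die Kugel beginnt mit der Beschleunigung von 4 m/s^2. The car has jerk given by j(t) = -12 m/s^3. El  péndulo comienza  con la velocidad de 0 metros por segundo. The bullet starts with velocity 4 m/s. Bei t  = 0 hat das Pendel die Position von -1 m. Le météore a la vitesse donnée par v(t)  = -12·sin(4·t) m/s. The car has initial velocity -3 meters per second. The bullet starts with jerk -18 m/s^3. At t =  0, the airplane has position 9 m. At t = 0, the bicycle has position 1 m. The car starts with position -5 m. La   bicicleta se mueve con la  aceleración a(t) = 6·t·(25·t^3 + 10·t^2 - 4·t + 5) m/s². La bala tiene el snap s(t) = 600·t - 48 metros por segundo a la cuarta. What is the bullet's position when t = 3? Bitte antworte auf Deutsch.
Wir müssen das Integral unserer Gleichung für den Snap s(t) = 600·t - 48 4-mal finden. Die Stammfunktion von dem Snap ist der Ruck. Mit j(0) = -18 erhalten wir j(t) = 300·t^2 - 48·t - 18. Das Integral von dem Ruck ist die Beschleunigung. Mit a(0) = 4 erhalten wir a(t) = 100·t^3 - 24·t^2 - 18·t + 4. Das Integral von der Beschleunigung, mit v(0) = 4, ergibt die Geschwindigkeit: v(t) = 25·t^4 - 8·t^3 - 9·t^2 + 4·t + 4. Die Stammfunktion von der Geschwindigkeit ist die Position. Mit x(0) = -1 erhalten wir x(t) = 5·t^5 - 2·t^4 - 3·t^3 + 2·t^2 + 4·t - 1. Mit x(t) = 5·t^5 - 2·t^4 - 3·t^3 + 2·t^2 + 4·t - 1 und Einsetzen von t = 3, finden wir x = 1001.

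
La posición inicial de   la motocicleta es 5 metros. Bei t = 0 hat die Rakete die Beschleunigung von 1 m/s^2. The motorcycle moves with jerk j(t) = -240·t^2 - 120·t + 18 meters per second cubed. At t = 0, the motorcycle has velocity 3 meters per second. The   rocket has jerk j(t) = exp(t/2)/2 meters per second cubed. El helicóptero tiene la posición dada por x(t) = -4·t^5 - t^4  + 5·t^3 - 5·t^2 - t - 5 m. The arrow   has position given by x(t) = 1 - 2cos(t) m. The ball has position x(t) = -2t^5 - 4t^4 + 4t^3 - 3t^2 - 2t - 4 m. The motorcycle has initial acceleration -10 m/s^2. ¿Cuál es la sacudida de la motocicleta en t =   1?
Usando j(t) = -240·t^2 - 120·t + 18 y sustituyendo t = 1, encontramos j = -342.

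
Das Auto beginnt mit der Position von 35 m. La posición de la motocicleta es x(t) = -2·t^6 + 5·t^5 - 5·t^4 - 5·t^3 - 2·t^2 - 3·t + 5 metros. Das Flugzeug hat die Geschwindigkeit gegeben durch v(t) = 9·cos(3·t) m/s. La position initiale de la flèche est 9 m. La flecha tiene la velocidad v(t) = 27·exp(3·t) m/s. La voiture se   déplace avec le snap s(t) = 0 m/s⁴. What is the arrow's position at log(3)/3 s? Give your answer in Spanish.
Partiendo de la velocidad v(t) = 27·exp(3·t), tomamos 1 integral. La integral de la velocidad, con x(0) = 9, da la posición: x(t) = 9·exp(3·t). De la ecuación de la posición x(t) = 9·exp(3·t), sustituimos t = log(3)/3 para obtener x = 27.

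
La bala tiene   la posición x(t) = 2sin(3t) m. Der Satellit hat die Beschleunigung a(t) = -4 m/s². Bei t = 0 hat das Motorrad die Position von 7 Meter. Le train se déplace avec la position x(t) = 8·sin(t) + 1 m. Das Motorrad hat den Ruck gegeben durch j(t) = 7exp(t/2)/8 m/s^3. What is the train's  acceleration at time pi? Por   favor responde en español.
Partiendo de la posición x(t) = 8·sin(t) + 1, tomamos 2 derivadas. La derivada de la posición da la velocidad: v(t) = 8·cos(t). La derivada de la velocidad da la aceleración: a(t) = -8·sin(t). Usando a(t) = -8·sin(t) y sustituyendo t = pi, encontramos a = 0.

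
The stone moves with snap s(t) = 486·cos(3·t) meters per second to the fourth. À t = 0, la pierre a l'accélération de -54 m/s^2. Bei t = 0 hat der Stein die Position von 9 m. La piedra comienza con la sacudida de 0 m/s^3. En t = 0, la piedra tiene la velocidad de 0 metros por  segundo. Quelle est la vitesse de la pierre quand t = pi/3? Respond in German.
Wir müssen unsere Gleichung für den Snap s(t) = 486·cos(3·t) 3-mal integrieren. Die Stammfunktion von dem Snap, mit j(0) = 0, ergibt den Ruck: j(t) = 162·sin(3·t). Durch Integration von dem Ruck und Verwendung der Anfangsbedingung a(0) = -54, erhalten wir a(t) = -54·cos(3·t). Die Stammfunktion von der Beschleunigung, mit v(0) = 0, ergibt die Geschwindigkeit: v(t) = -18·sin(3·t). Mit v(t) = -18·sin(3·t) und Einsetzen von t = pi/3, finden wir v = 0.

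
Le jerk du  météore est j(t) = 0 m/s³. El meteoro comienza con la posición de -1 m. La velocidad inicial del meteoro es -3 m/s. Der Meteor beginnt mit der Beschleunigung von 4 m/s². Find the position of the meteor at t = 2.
Starting from jerk j(t) = 0, we take 3 integrals. Integrating jerk and using the initial condition a(0) = 4, we get a(t) = 4. Finding the antiderivative of a(t) and using v(0) = -3: v(t) = 4·t - 3. Integrating velocity and using the initial condition x(0) = -1, we get x(t) = 2·t^2 - 3·t - 1. From the given position equation x(t) = 2·t^2 - 3·t - 1, we substitute t = 2 to get x = 1.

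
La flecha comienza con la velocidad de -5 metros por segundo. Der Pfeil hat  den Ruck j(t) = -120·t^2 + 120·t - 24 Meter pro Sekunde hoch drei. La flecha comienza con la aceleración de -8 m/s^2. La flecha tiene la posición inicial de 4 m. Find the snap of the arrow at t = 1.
We must differentiate our jerk equation j(t) = -120·t^2 + 120·t - 24 1 time. The derivative of jerk gives snap: s(t) = 120 - 240·t. From the given snap equation s(t) = 120 - 240·t, we substitute t = 1 to get s = -120.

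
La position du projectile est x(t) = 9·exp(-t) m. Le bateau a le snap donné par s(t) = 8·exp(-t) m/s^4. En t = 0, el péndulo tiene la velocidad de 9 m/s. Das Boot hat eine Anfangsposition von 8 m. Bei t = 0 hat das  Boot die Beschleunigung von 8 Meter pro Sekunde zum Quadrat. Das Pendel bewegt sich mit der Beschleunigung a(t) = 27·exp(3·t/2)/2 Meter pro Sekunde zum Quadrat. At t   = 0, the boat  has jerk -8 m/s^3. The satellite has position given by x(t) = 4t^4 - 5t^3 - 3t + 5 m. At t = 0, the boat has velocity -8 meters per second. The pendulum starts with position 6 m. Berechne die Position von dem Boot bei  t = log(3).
Um dies zu lösen, müssen wir 4 Integrale unserer Gleichung für den Snap s(t) = 8·exp(-t) finden. Durch Integration von dem Snap und Verwendung der Anfangsbedingung j(0) = -8, erhalten wir j(t) = -8·exp(-t). Die Stammfunktion von dem Ruck, mit a(0) = 8, ergibt die Beschleunigung: a(t) = 8·exp(-t). Mit ∫a(t)dt und Anwendung von v(0) = -8, finden wir v(t) = -8·exp(-t). Die Stammfunktion von der Geschwindigkeit, mit x(0) = 8, ergibt die Position: x(t) = 8·exp(-t). Aus der Gleichung für die Position x(t) = 8·exp(-t), setzen wir t = log(3) ein und erhalten x = 8/3.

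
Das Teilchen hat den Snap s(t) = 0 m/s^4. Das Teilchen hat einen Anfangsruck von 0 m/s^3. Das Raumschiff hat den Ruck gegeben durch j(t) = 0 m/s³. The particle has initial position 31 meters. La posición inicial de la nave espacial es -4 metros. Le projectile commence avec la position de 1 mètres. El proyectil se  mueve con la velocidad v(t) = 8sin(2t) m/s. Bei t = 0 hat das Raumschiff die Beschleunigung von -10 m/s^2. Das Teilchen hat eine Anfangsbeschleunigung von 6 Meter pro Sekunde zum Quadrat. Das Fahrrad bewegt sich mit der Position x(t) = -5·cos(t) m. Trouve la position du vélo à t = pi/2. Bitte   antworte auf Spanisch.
De la ecuación de la posición x(t) = -5·cos(t), sustituimos t = pi/2 para obtener x = 0.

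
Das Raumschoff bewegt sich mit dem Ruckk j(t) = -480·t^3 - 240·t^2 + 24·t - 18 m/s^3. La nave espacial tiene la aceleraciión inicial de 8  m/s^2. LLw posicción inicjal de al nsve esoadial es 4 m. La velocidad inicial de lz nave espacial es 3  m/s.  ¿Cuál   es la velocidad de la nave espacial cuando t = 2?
Para resolver esto, necesitamos tomar 2 integrales de nuestra ecuación de la sacudida j(t) = -480·t^3 - 240·t^2 + 24·t - 18. La antiderivada de la sacudida es la aceleración. Usando a(0) = 8, obtenemos a(t) = -120·t^4 - 80·t^3 + 12·t^2 - 18·t + 8. Tomando ∫a(t)dt y aplicando v(0) = 3, encontramos v(t) = -24·t^5 - 20·t^4 + 4·t^3 - 9·t^2 + 8·t + 3. Tenemos la velocidad v(t) = -24·t^5 - 20·t^4 + 4·t^3 - 9·t^2 + 8·t + 3. Sustituyendo t = 2: v(2) = -1073.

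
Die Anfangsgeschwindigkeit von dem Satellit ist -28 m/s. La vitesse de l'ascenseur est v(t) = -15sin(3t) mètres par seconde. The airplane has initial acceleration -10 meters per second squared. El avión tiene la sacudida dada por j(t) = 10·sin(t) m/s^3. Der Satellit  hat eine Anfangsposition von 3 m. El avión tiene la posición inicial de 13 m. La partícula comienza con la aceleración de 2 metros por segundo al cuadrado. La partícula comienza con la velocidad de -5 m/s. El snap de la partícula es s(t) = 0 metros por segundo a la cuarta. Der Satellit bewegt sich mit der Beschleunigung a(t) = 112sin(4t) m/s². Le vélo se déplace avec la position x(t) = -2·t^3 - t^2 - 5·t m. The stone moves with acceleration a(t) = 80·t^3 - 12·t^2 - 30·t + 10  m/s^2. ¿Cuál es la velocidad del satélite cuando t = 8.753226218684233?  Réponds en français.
Nous devons trouver la primitive de notre équation de l'accélération a(t) = 112·sin(4·t) 1 fois. En prenant ∫a(t)dt et en appliquant v(0) = -28, nous trouvons v(t) = -28·cos(4·t). En utilisant v(t) = -28·cos(4·t) et en substituant t = 8.753226218684233, nous trouvons v = 25.1465610827532.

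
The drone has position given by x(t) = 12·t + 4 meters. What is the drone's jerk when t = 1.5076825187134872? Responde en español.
Debemos derivar nuestra ecuación de la posición x(t) = 12·t + 4 3 veces. La derivada de la posición da la velocidad: v(t) = 12. La derivada de la velocidad da la aceleración: a(t) = 0. Derivando la aceleración, obtenemos la sacudida: j(t) = 0. De la ecuación de la sacudida j(t) = 0, sustituimos t = 1.5076825187134872 para obtener j = 0.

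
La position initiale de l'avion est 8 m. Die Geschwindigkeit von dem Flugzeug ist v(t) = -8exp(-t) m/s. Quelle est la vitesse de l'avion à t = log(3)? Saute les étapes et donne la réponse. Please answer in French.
À t = log(3), v = -8/3.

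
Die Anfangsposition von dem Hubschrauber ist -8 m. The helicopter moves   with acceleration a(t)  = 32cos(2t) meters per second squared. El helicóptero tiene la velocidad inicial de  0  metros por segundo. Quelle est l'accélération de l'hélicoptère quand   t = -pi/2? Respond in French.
De l'équation de l'accélération a(t) = 32·cos(2·t), nous substituons t = -pi/2 pour obtenir a = -32.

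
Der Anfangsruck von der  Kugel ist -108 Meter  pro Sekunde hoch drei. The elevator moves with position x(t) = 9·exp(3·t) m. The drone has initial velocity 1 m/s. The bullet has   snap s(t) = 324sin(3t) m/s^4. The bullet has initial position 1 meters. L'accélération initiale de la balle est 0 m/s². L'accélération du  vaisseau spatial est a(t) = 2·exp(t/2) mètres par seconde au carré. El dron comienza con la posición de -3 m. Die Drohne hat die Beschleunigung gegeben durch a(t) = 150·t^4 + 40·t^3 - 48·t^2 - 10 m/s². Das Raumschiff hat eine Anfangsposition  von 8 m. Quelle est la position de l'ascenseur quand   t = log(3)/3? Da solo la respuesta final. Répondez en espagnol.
La respuesta es 27.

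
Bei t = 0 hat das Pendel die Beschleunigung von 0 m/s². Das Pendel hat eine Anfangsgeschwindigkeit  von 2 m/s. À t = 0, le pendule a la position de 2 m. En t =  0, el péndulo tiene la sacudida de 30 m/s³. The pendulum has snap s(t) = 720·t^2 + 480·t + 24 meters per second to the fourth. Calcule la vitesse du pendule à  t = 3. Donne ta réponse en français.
Pour résoudre ceci, nous devons prendre 3 intégrales de notre équation du snap s(t) = 720·t^2 + 480·t + 24. L'intégrale du snap est le jerk. En utilisant j(0) = 30, nous obtenons j(t) = 240·t^3 + 240·t^2 + 24·t + 30. En prenant ∫j(t)dt et en appliquant a(0) = 0, nous trouvons a(t) = 2·t·(30·t^3 + 40·t^2 + 6·t + 15). La primitive de l'accélération est la vitesse. En utilisant v(0) = 2, nous obtenons v(t) = 12·t^5 + 20·t^4 + 4·t^3 + 15·t^2 + 2. De l'équation de la vitesse v(t) = 12·t^5 + 20·t^4 + 4·t^3 + 15·t^2 + 2, nous substituons t = 3 pour obtenir v = 4781.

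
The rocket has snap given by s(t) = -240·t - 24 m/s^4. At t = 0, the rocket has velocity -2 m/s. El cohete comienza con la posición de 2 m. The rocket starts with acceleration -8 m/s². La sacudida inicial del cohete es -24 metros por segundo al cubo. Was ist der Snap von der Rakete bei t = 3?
Aus der Gleichung für den Snap s(t) = -240·t - 24, setzen wir t = 3 ein und erhalten s = -744.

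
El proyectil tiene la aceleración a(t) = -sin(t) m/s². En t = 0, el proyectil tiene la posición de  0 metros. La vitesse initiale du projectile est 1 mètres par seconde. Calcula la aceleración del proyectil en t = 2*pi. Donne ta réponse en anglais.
We have acceleration a(t) = -sin(t). Substituting t = 2*pi: a(2*pi) = 0.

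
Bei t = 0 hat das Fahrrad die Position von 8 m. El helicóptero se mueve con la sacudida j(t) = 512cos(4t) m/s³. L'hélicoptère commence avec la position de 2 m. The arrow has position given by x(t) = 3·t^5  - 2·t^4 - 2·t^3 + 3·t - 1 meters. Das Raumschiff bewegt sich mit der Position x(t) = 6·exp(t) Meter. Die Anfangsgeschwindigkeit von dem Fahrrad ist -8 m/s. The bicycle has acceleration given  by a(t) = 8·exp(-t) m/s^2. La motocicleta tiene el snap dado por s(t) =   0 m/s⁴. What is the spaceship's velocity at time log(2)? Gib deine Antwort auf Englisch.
We must differentiate our position equation x(t) = 6·exp(t) 1 time. Differentiating position, we get velocity: v(t) = 6·exp(t). Using v(t) = 6·exp(t) and substituting t = log(2), we find v = 12.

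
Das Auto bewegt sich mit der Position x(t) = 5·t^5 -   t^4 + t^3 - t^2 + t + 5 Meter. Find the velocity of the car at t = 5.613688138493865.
To solve this, we need to take 1 derivative of our position equation x(t) = 5·t^5 - t^4 + t^3 - t^2 + t + 5. The derivative of position gives velocity: v(t) = 25·t^4 - 4·t^3 + 3·t^2 - 2·t + 1. From the given velocity equation v(t) = 25·t^4 - 4·t^3 + 3·t^2 - 2·t + 1, we substitute t = 5.613688138493865 to get v = 24204.1938014673.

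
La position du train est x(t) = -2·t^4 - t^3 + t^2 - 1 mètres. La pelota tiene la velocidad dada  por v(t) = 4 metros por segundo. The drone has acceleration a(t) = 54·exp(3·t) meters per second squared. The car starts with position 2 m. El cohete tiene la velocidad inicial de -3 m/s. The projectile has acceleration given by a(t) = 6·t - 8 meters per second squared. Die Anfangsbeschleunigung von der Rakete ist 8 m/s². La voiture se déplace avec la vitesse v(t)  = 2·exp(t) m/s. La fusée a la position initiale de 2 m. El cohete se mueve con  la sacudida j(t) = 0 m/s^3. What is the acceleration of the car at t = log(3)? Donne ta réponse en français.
Nous devons dériver notre équation de la vitesse v(t) = 2·exp(t) 1 fois. En prenant d/dt de v(t), nous trouvons a(t) = 2·exp(t). En utilisant a(t) = 2·exp(t) et en substituant t = log(3), nous trouvons a = 6.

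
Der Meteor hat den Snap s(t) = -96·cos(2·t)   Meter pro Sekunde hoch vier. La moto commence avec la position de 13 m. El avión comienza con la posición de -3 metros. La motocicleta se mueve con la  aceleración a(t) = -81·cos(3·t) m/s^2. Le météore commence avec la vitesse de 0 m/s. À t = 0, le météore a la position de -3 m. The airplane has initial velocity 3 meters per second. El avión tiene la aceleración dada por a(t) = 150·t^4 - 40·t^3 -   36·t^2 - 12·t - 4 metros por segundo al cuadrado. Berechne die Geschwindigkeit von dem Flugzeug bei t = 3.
Um dies zu lösen, müssen wir 1 Integral unserer Gleichung für die Beschleunigung a(t) = 150·t^4 - 40·t^3 - 36·t^2 - 12·t - 4 finden. Mit ∫a(t)dt und Anwendung von v(0) = 3, finden wir v(t) = 30·t^5 - 10·t^4 - 12·t^3 - 6·t^2 - 4·t + 3. Mit v(t) = 30·t^5 - 10·t^4 - 12·t^3 - 6·t^2 - 4·t + 3 und Einsetzen von t = 3, finden wir v = 6093.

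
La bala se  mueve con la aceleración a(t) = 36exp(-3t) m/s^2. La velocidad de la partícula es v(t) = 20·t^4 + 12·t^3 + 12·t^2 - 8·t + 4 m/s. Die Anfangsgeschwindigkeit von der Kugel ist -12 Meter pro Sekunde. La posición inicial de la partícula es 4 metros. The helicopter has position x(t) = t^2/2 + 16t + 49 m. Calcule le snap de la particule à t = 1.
Nous devons dériver notre équation de la vitesse v(t) = 20·t^4 + 12·t^3 + 12·t^2 - 8·t + 4 3 fois. En prenant d/dt de v(t), nous trouvons a(t) = 80·t^3 + 36·t^2 + 24·t - 8. La dérivée de l'accélération donne le jerk: j(t) = 240·t^2 + 72·t + 24. La dérivée du jerk donne le snap: s(t) = 480·t + 72. Nous avons le snap s(t) = 480·t + 72. En substituant t = 1: s(1) = 552.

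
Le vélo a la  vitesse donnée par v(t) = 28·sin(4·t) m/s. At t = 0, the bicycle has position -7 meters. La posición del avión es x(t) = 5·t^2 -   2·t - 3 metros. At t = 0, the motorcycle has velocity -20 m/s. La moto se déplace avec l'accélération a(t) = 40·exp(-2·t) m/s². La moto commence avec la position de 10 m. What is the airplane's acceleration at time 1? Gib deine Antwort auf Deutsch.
Ausgehend von der Position x(t) = 5·t^2 - 2·t - 3, nehmen wir 2 Ableitungen. Mit d/dt von x(t) finden wir v(t) = 10·t - 2. Durch Ableiten von der Geschwindigkeit erhalten wir die Beschleunigung: a(t) = 10. Wir haben die Beschleunigung a(t) = 10. Durch Einsetzen von t = 1: a(1) = 10.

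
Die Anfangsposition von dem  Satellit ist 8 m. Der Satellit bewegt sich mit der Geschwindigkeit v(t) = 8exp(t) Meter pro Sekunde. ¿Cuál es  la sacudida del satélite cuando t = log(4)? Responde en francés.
Pour résoudre ceci, nous devons prendre 2 dérivées de notre équation de la vitesse v(t) = 8·exp(t). En dérivant la vitesse, nous obtenons l'accélération: a(t) = 8·exp(t). La dérivée de l'accélération donne le jerk: j(t) = 8·exp(t). De l'équation du jerk j(t) = 8·exp(t), nous substituons t = log(4) pour obtenir j = 32.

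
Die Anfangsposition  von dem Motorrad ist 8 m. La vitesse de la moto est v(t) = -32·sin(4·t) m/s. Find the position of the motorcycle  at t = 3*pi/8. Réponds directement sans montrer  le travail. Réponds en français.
À t = 3*pi/8, x = 0.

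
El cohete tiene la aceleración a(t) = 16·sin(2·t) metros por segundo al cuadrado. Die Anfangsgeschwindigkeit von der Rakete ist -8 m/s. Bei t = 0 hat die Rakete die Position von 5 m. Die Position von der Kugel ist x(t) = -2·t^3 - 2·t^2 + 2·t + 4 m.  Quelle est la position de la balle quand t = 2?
Nous avons la position x(t) = -2·t^3 - 2·t^2 + 2·t + 4. En substituant t = 2: x(2) = -16.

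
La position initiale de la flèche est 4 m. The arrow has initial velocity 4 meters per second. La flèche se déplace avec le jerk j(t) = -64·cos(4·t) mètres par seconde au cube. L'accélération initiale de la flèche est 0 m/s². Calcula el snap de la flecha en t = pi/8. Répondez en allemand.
Um dies zu lösen, müssen wir 1 Ableitung unserer Gleichung für den Ruck j(t) = -64·cos(4·t) nehmen. Durch Ableiten von dem Ruck erhalten wir den Snap: s(t) = 256·sin(4·t). Wir haben den Snap s(t) = 256·sin(4·t). Durch Einsetzen von t = pi/8: s(pi/8) = 256.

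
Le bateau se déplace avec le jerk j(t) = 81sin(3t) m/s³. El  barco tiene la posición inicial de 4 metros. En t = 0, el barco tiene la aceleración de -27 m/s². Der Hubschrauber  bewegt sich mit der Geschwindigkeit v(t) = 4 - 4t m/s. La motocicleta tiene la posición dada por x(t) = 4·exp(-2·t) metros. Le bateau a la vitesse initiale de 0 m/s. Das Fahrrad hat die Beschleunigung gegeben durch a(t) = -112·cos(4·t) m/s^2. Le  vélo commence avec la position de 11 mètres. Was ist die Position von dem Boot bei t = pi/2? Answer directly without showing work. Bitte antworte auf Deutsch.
Bei t = pi/2, x = 1.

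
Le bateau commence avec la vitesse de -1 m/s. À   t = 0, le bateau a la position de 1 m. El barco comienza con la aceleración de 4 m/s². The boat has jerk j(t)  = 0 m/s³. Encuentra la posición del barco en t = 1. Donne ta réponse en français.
Nous devons trouver la primitive de notre équation du jerk j(t) = 0 3 fois. L'intégrale du jerk, avec a(0) = 4, donne l'accélération: a(t) = 4. En intégrant l'accélération et en utilisant la condition initiale v(0) = -1, nous obtenons v(t) = 4·t - 1. La primitive de la vitesse est la position. En utilisant x(0) = 1, nous obtenons x(t) = 2·t^2 - t + 1. En utilisant x(t) = 2·t^2 - t + 1 et en substituant t = 1, nous trouvons x = 2.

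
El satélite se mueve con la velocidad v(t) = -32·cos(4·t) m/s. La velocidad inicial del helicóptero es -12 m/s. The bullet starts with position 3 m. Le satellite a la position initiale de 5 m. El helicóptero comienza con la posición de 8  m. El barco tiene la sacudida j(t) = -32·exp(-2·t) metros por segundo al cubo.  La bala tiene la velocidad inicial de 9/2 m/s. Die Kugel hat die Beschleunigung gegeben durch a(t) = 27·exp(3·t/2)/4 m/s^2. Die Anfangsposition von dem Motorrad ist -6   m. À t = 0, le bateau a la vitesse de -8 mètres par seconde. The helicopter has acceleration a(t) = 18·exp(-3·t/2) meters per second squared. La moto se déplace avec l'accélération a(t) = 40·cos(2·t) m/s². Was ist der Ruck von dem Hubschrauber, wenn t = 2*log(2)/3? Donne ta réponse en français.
En partant de l'accélération a(t) = 18·exp(-3·t/2), nous prenons 1 dérivée. En prenant d/dt de a(t), nous trouvons j(t) = -27·exp(-3·t/2). Nous avons le jerk j(t) = -27·exp(-3·t/2). En substituant t = 2*log(2)/3: j(2*log(2)/3) = -27/2.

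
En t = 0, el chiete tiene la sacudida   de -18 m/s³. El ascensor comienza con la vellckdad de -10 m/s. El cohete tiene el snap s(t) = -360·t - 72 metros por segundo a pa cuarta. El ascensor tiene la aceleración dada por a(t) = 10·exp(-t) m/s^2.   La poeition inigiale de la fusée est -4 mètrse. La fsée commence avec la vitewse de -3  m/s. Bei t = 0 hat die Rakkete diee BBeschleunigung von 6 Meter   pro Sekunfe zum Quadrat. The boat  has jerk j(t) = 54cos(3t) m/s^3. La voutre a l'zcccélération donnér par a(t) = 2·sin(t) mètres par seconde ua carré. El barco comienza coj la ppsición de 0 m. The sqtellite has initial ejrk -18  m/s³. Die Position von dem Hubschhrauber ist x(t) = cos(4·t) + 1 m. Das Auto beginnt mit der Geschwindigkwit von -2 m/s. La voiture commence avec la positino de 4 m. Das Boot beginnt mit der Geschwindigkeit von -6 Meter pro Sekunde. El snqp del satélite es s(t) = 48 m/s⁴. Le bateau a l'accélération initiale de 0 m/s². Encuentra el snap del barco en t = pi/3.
Debemos derivar nuestra ecuación de la sacudida j(t) = 54·cos(3·t) 1 vez. La derivada de la sacudida da el snap: s(t) = -162·sin(3·t). Usando s(t) = -162·sin(3·t) y sustituyendo t = pi/3, encontramos s = 0.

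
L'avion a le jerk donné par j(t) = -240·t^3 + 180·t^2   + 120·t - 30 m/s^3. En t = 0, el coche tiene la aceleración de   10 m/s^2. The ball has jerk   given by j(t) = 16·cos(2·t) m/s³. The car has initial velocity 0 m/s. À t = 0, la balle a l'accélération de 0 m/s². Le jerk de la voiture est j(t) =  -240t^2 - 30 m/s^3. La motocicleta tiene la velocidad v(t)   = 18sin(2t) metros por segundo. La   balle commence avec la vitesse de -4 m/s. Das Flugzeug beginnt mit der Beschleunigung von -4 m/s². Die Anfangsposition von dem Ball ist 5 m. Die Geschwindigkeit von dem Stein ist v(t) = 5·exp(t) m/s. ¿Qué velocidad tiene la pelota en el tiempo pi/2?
Necesitamos integrar nuestra ecuación de la sacudida j(t) = 16·cos(2·t) 2 veces. La integral de la sacudida, con a(0) = 0, da la aceleración: a(t) = 8·sin(2·t). La integral de la aceleración es la velocidad. Usando v(0) = -4, obtenemos v(t) = -4·cos(2·t). De la ecuación de la velocidad v(t) = -4·cos(2·t), sustituimos t = pi/2 para obtener v = 4.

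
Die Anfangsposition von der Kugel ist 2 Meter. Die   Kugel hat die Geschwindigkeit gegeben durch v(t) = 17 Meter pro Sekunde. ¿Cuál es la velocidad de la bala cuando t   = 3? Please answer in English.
We have velocity v(t) = 17. Substituting t = 3: v(3) = 17.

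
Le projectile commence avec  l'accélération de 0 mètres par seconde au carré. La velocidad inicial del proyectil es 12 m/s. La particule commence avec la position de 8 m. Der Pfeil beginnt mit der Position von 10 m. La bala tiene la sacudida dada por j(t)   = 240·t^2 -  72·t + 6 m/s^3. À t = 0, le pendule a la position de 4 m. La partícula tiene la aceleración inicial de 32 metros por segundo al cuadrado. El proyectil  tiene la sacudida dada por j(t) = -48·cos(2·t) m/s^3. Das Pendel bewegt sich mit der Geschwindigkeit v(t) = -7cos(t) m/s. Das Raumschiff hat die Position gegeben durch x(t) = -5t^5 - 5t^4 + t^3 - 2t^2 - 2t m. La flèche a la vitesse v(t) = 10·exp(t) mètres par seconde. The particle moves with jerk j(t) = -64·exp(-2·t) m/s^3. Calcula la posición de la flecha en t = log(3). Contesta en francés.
Pour résoudre ceci, nous devons prendre 1 intégrale de notre équation de la vitesse v(t) = 10·exp(t). La primitive de la vitesse est la position. En utilisant x(0) = 10, nous obtenons x(t) = 10·exp(t). En utilisant x(t) = 10·exp(t) et en substituant t = log(3), nous trouvons x = 30.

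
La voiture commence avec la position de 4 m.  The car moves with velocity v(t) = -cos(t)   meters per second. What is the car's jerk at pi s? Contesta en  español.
Para resolver esto, necesitamos tomar 2 derivadas de nuestra ecuación de la velocidad v(t) = -cos(t). Derivando la velocidad, obtenemos la aceleración: a(t) = sin(t). Tomando d/dt de a(t), encontramos j(t) = cos(t). Tenemos la sacudida j(t) = cos(t). Sustituyendo t = pi: j(pi) = -1.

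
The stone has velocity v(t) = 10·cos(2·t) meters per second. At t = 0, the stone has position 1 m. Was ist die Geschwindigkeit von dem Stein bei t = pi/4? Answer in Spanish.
De la ecuación de la velocidad v(t) = 10·cos(2·t), sustituimos t = pi/4 para obtener v = 0.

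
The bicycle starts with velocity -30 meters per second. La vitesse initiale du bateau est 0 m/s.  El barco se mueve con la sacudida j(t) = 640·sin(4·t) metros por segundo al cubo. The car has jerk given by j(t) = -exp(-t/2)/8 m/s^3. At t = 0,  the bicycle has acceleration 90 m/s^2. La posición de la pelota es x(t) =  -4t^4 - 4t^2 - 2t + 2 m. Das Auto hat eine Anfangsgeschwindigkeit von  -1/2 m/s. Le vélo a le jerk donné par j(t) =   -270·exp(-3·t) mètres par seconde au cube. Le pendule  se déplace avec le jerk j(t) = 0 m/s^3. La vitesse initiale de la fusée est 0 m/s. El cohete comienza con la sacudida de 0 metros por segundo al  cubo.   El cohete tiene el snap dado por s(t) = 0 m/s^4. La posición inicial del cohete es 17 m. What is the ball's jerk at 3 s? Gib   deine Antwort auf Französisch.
Pour résoudre ceci, nous devons prendre 3 dérivées de notre équation de la position x(t) = -4·t^4 - 4·t^2 - 2·t + 2. En prenant d/dt de x(t), nous trouvons v(t) = -16·t^3 - 8·t - 2. En prenant d/dt de v(t), nous trouvons a(t) = -48·t^2 - 8. En prenant d/dt de a(t), nous trouvons j(t) = -96·t. De l'équation du jerk j(t) = -96·t, nous substituons t = 3 pour obtenir j = -288.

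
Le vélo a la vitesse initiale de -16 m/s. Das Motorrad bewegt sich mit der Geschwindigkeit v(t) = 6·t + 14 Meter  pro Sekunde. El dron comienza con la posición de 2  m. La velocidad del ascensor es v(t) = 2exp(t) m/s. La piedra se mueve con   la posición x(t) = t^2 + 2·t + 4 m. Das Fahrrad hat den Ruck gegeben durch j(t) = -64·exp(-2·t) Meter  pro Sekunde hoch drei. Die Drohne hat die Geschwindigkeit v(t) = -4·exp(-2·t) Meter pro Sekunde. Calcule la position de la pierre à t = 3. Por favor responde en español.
Tenemos la posición x(t) = t^2 + 2·t + 4. Sustituyendo t = 3: x(3) = 19.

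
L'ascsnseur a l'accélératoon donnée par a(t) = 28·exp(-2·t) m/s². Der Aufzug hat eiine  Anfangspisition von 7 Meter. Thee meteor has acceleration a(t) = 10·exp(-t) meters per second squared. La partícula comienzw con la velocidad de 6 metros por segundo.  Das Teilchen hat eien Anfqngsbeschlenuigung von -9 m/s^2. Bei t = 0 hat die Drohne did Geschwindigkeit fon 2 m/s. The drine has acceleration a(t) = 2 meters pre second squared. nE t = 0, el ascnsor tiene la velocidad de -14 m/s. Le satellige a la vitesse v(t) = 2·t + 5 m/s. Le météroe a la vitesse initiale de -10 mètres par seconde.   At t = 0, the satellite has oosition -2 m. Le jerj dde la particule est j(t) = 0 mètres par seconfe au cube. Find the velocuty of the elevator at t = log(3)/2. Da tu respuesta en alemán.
Ausgehend von der Beschleunigung a(t) = 28·exp(-2·t), nehmen wir 1 Integral. Durch Integration von der Beschleunigung und Verwendung der Anfangsbedingung v(0) = -14, erhalten wir v(t) = -14·exp(-2·t). Wir haben die Geschwindigkeit v(t) = -14·exp(-2·t). Durch Einsetzen von t = log(3)/2: v(log(3)/2) = -14/3.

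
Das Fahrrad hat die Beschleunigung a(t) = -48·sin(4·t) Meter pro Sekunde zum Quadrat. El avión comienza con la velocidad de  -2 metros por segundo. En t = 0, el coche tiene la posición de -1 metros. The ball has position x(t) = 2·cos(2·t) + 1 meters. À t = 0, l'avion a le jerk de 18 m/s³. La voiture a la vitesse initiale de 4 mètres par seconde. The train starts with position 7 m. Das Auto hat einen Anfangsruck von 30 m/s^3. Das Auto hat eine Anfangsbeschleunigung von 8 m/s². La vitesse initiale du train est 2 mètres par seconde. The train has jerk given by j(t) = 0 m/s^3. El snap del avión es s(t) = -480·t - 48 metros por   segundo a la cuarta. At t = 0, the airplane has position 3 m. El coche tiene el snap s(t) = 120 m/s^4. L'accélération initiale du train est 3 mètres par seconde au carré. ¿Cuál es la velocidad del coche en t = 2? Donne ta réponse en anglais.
We need to integrate our snap equation s(t) = 120 3 times. The integral of snap is jerk. Using j(0) = 30, we get j(t) = 120·t + 30. The antiderivative of jerk, with a(0) = 8, gives acceleration: a(t) = 60·t^2 + 30·t + 8. The antiderivative of acceleration is velocity. Using v(0) = 4, we get v(t) = 20·t^3 + 15·t^2 + 8·t + 4. Using v(t) = 20·t^3 + 15·t^2 + 8·t + 4 and substituting t = 2, we find v = 240.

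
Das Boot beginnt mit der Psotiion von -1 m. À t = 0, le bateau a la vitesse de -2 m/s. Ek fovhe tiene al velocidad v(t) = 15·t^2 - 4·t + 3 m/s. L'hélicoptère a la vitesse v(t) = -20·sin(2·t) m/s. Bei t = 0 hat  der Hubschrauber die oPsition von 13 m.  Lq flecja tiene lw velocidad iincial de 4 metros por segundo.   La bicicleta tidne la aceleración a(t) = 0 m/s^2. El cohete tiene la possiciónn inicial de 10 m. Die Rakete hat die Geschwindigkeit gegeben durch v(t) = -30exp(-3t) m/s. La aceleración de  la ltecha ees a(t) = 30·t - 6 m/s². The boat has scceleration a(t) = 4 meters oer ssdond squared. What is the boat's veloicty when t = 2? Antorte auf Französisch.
Nous devons intégrer notre équation de l'accélération a(t) = 4 1 fois. En intégrant l'accélération et en utilisant la condition initiale v(0) = -2, nous obtenons v(t) = 4·t - 2. En utilisant v(t) = 4·t - 2 et en substituant t = 2, nous trouvons v = 6.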